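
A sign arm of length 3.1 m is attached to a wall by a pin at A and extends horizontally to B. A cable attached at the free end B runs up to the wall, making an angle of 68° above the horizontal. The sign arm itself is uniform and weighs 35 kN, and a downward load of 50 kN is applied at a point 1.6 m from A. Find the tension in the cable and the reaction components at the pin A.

ΣM about A: T·sin68°·3.1 − 35·1.55 − 50·1.6 = 0 → T = 134.25/(3.1·0.927184) = 46.7075 ≈ 46.71 kN.
ΣF_x = 0: A_x − T·cos68° = 0 → A_x = 46.7075 × 0.374607 = 17.50 kN.
ΣF_y = 0: A_y + T·sin68° − 35 − 50 = 0 → A_y = 85 − 46.7075 × 0.927184 = 41.69 kN.

T = 46.71 kN, A_x = 17.50 kN, A_y = 41.69 kN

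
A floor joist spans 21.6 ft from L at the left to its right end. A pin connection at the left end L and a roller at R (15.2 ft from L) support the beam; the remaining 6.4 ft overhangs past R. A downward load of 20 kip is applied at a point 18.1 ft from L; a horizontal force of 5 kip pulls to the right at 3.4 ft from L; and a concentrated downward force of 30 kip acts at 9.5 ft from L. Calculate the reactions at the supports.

L_x = -5.000 kip, L_y = 7.434 kip, R_y = 42.57 kip

Moments about L: R_y·15.2 − 20·18.1 − 30·9.5 = 0 → R_y = 647/15.2 = 42.5658 ≈ 42.57 kip.
ΣF_y = 0: L_y + 42.5658 − 20 − 30 = 0 → L_y = 7.434 kip.
ΣF_x = 0: L_x + 5 = 0 → L_x = -5.000 kip.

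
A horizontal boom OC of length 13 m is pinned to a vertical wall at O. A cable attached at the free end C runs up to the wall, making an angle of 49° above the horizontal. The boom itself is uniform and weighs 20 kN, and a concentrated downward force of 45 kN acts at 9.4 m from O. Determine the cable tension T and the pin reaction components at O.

T = 56.36 kN, O_x = 36.98 kN, O_y = 22.46 kN

ΣM about O: T·sin49°·13 − 20·6.5 − 45·9.4 = 0 → T = 553/(13·0.75471) = 56.364 ≈ 56.36 kN.
ΣF_x = 0: O_x − T·cos49° = 0 → O_x = 56.364 × 0.656059 = 36.98 kN.
ΣF_y = 0: O_y + T·sin49° − 20 − 45 = 0 → O_y = 65 − 56.364 × 0.75471 = 22.46 kN.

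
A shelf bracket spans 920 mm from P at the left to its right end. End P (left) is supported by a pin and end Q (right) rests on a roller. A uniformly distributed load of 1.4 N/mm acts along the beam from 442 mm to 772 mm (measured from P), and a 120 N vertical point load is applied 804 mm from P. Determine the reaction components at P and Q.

P_x = 0, P_y = 172.3 N, Q_y = 409.7 N

Resultant of the distributed load: 1.4 × 330 = 462 N at 607 mm from P.
Moments about P: Q_y·920 − (1.4·330)·607 − 120·804 = 0 → Q_y = 376914/920 = 409.689 ≈ 409.7 N.
ΣF_y = 0: P_y + 409.689 − 1.4·330 − 120 = 0 → P_y = 172.3 N.
ΣF_x = 0: no horizontal applied forces, so P_x = 0.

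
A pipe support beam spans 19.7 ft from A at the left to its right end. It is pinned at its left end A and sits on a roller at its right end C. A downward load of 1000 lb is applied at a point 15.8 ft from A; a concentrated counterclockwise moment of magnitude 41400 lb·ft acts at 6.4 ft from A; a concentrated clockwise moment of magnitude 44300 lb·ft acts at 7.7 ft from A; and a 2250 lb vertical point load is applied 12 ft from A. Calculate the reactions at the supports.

A_x = 0, A_y = 930.2 lb, C_y = 2320 lb

Moments about A: C_y·19.7 − 1000·15.8 + 41400 − 44300 − 2250·12 = 0 → C_y = 45700/19.7 = 2319.8 ≈ 2320 lb.
ΣF_y = 0: A_y + 2319.8 − 1000 − 2250 = 0 → A_y = 930.2 lb.
ΣF_x = 0: no horizontal applied forces, so A_x = 0.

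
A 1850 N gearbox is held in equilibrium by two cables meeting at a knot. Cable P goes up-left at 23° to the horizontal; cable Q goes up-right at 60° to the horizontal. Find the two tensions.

T_P = 931.9 N, T_Q = 1716 N

ΣF_x = 0: −T_P·cos23° + T_Q·cos60° = 0 → T_Q = 1.84101·T_P.
ΣF_y = 0: T_P·sin23° + T_Q·sin60° = 1850.
Substitute: T_P·(0.390731 + 1.84101·0.866025) = 1850 → T_P = 931.947 ≈ 931.9 N.
Then T_Q = 1.84101 × 931.947 = 1716 N.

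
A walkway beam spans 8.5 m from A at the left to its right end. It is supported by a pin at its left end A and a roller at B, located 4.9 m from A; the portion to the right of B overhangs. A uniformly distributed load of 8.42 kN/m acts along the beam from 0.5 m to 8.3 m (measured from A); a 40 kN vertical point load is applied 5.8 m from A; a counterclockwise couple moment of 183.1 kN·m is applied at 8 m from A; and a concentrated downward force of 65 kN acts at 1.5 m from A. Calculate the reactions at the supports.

A_x = 0, A_y = 81.82 kN, B_y = 88.85 kN

Resultant of the distributed load: 8.42 × 7.8 = 65.676 kN at 4.4 m from A.
ΣM about A: B_y·4.9 − (8.42·7.8)·4.4 − 40·5.8 + 183.1 − 65·1.5 = 0 → B_y = 435.3744/4.9 = 88.8519 ≈ 88.85 kN.
ΣF_y = 0: A_y + 88.8519 − 8.42·7.8 − 40 − 65 = 0 → A_y = 81.82 kN.
ΣF_x = 0: no horizontal applied forces, so A_x = 0.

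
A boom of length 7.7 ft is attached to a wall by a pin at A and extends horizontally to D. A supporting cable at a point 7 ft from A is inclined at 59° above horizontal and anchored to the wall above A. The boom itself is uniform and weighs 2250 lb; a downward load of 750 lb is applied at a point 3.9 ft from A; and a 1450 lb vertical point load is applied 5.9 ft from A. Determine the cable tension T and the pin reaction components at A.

ΣM about A: T·sin59°·7 − 2250·3.85 − 750·3.9 − 1450·5.9 = 0 → T = 20142.5/(7·0.857167) = 3356.99 ≈ 3357 lb.
ΣF_x = 0: A_x − T·cos59° = 0 → A_x = 3356.99 × 0.515038 = 1729 lb.
ΣF_y = 0: A_y + T·sin59° − 2250 − 750 − 1450 = 0 → A_y = 4450 − 3356.99 × 0.857167 = 1572 lb.

T = 3357 lb, A_x = 1729 lb, A_y = 1572 lb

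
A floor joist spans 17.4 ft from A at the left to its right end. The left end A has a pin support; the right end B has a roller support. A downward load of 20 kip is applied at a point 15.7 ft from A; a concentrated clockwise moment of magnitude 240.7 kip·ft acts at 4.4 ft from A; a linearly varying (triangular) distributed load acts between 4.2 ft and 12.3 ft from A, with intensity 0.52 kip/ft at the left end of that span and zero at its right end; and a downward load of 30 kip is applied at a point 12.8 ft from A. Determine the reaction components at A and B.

Resultant of the triangular load: ½ × 0.52 × 8.1 = 2.106 kip, acting at 6.9 ft from A (one-third of the span from the peak).
ΣM about A: B_y·17.4 − 20·15.7 − 240.7 − (½·0.52·8.1)·6.9 − 30·12.8 = 0 → B_y = 953.2314/17.4 = 54.7834 ≈ 54.78 kip.
ΣF_y = 0: A_y + 54.7834 − 20 − ½·0.52·8.1 − 30 = 0 → A_y = -2.677 kip.
ΣF_x = 0: no horizontal applied forces, so A_x = 0.

A_x = 0, A_y = -2.677 kip, B_y = 54.78 kip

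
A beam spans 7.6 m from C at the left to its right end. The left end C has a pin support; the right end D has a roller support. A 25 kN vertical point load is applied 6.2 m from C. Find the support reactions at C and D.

C_x = 0, C_y = 4.605 kN, D_y = 20.39 kN

Moments about C: D_y·7.6 − 25·6.2 = 0 → D_y = 155/7.6 = 20.3947 ≈ 20.39 kN.
ΣF_y = 0: C_y + 20.3947 − 25 = 0 → C_y = 4.605 kN.
ΣF_x = 0: no horizontal applied forces, so C_x = 0.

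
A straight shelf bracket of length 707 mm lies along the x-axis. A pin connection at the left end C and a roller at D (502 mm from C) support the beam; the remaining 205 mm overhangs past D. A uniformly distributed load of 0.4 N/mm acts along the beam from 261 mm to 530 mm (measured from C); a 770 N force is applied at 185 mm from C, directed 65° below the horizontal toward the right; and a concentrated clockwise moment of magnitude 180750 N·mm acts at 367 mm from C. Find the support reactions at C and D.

Resultant of the distributed load: 0.4 × 269 = 107.6 N at 395.5 mm from C.
Moments about C: D_y·502 − (0.4·269)·395.5 − 770·sin65°·185 − 180750 = 0 → D_y = 352409/502 = 702.01 ≈ 702.0 N.
ΣF_y = 0: C_y + 702.01 − 0.4·269 − 770·sin65° = 0 → C_y = 103.4 N.
ΣF_x = 0: C_x + 770·cos65° = 0 → C_x = -325.4 N.

C_x = -325.4 N, C_y = 103.4 N, D_y = 702.0 N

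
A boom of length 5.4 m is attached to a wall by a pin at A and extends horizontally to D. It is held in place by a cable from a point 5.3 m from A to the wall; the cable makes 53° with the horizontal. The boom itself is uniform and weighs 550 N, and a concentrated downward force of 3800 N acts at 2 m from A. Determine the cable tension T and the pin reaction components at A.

ΣM about A: T·sin53°·5.3 − 550·2.7 − 3800·2 = 0 → T = 9085/(5.3·0.798636) = 2146.35 ≈ 2146 N.
ΣF_x = 0: A_x − T·cos53° = 0 → A_x = 2146.35 × 0.601815 = 1292 N.
ΣF_y = 0: A_y + T·sin53° − 550 − 3800 = 0 → A_y = 4350 − 2146.35 × 0.798636 = 2636 N.

T = 2146 N, A_x = 1292 N, A_y = 2636 N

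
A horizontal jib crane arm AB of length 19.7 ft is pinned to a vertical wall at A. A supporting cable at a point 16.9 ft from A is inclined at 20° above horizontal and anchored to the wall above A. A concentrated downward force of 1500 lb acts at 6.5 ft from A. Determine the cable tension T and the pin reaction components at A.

ΣM about A: T·sin20°·16.9 − 1500·6.5 = 0 → T = 9750/(16.9·0.34202) = 1686.81 ≈ 1687 lb.
ΣF_x = 0: A_x − T·cos20° = 0 → A_x = 1686.81 × 0.939693 = 1585 lb.
ΣF_y = 0: A_y + T·sin20° − 1500 = 0 → A_y = 1500 − 1686.81 × 0.34202 = 923.1 lb.

T = 1687 lb, A_x = 1585 lb, A_y = 923.1 lb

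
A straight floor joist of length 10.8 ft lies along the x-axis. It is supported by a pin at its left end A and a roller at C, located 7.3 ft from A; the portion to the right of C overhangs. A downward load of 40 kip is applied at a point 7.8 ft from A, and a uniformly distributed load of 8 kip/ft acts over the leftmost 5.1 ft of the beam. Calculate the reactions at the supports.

Resultant of the distributed load: 8 × 5.1 = 40.8 kip at 2.55 ft from A.
ΣM about A: C_y·7.3 − 40·7.8 − (8·5.1)·2.55 = 0 → C_y = 416.04/7.3 = 56.9918 ≈ 56.99 kip.
ΣF_y = 0: A_y + 56.9918 − 40 − 8·5.1 = 0 → A_y = 23.81 kip.
ΣF_x = 0: no horizontal applied forces, so A_x = 0.

A_x = 0, A_y = 23.81 kip, C_y = 56.99 kip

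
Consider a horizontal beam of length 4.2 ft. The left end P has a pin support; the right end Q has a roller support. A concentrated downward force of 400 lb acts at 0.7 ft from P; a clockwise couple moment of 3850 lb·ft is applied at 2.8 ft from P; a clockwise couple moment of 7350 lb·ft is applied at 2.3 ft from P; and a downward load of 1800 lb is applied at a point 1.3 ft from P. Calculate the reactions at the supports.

P_x = 0, P_y = -1090 lb, Q_y = 3290 lb

Taking moments about P: Q_y·4.2 − 400·0.7 − 3850 − 7350 − 1800·1.3 = 0 → Q_y = 13820/4.2 = 3290.48 ≈ 3290 lb.
ΣF_y = 0: P_y + 3290.48 − 400 − 1800 = 0 → P_y = -1090 lb.
ΣF_x = 0: no horizontal applied forces, so P_x = 0.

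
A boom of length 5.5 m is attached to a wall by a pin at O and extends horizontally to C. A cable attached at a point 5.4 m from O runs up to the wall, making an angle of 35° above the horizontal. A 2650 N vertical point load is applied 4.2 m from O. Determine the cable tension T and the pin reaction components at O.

T = 3593 N, O_x = 2944 N, O_y = 588.9 N

ΣM about O: T·sin35°·5.4 − 2650·4.2 = 0 → T = 11130/(5.4·0.573576) = 3593.44 ≈ 3593 N.
ΣF_x = 0: O_x − T·cos35° = 0 → O_x = 3593.44 × 0.819152 = 2944 N.
ΣF_y = 0: O_y + T·sin35° − 2650 = 0 → O_y = 2650 − 3593.44 × 0.573576 = 588.9 N.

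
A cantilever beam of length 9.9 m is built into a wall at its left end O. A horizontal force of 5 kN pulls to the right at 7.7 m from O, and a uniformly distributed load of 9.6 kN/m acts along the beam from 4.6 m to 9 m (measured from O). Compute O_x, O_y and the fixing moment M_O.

Resultant of the distributed load: 9.6 × 4.4 = 42.24 kN at 6.8 m from O.
ΣF_x = 0: O_x + 5 = 0 → O_x = -5.000 kN.
ΣF_y = 0: O_y − 9.6·4.4 = 0 → O_y = 42.24 kN.
ΣM about O: M_O − (9.6·4.4)·6.8 = 0 → M_O = 287.2 kN·m.

O_x = -5.000 kN, O_y = 42.24 kN, M_O = 287.2 kN·m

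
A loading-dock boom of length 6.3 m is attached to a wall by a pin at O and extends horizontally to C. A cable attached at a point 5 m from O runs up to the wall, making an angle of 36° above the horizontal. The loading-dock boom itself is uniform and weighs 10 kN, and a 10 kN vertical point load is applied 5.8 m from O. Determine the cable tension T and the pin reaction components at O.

T = 30.45 kN, O_x = 24.64 kN, O_y = 2.100 kN

ΣM about O: T·sin36°·5 − 10·3.15 − 10·5.8 = 0 → T = 89.5/(5·0.587785) = 30.4533 ≈ 30.45 kN.
ΣF_x = 0: O_x − T·cos36° = 0 → O_x = 30.4533 × 0.809017 = 24.64 kN.
ΣF_y = 0: O_y + T·sin36° − 10 − 10 = 0 → O_y = 20 − 30.4533 × 0.587785 = 2.100 kN.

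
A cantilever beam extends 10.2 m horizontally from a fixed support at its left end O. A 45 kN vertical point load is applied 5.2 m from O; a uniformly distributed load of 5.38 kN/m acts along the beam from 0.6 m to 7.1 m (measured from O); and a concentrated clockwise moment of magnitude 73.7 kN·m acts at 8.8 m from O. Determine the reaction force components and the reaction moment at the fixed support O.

Resultant of the distributed load: 5.38 × 6.5 = 34.97 kN at 3.85 m from O.
ΣF_x = 0: O_x = 0.
ΣF_y = 0: O_y − 45 − 5.38·6.5 = 0 → O_y = 79.97 kN.
ΣM about O: M_O − 45·5.2 − (5.38·6.5)·3.85 − 73.7 = 0 → M_O = 442.3 kN·m.

O_x = 0, O_y = 79.97 kN, M_O = 442.3 kN·m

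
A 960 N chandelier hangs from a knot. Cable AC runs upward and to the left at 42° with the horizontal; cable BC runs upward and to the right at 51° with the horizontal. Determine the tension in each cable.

ΣF_x = 0: −T_AC·cos42° + T_BC·cos51° = 0 → T_BC = 1.18087·T_AC.
ΣF_y = 0: T_AC·sin42° + T_BC·sin51° = 960.
Substitute: T_AC·(0.669131 + 1.18087·0.777146) = 960 → T_AC = 604.976 ≈ 605.0 N.
Then T_BC = 1.18087 × 604.976 = 714.4 N.

T_AC = 605.0 N, T_BC = 714.4 N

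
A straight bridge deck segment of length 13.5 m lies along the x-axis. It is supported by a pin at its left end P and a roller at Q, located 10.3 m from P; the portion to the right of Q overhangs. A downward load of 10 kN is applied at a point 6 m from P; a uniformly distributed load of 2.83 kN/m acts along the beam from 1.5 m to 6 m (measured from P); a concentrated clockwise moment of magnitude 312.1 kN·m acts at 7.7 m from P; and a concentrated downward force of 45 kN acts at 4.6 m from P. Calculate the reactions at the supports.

Resultant of the distributed load: 2.83 × 4.5 = 12.735 kN at 3.75 m from P.
Taking moments about P: Q_y·10.3 − 10·6 − (2.83·4.5)·3.75 − 312.1 − 45·4.6 = 0 → Q_y = 626.85625/10.3 = 60.8598 ≈ 60.86 kN.
ΣF_y = 0: P_y + 60.8598 − 10 − 2.83·4.5 − 45 = 0 → P_y = 6.875 kN.
ΣF_x = 0: no horizontal applied forces, so P_x = 0.

P_x = 0, P_y = 6.875 kN, Q_y = 60.86 kN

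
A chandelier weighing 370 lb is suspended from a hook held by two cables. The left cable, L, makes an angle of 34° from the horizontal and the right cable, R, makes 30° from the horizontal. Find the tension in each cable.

T_L = 356.5 lb, T_R = 341.3 lb

ΣF_x = 0: −T_L·cos34° + T_R·cos30° = 0 → T_R = 0.95729·T_L.
ΣF_y = 0: T_L·sin34° + T_R·sin30° = 370.
Substitute: T_L·(0.559193 + 0.95729·0.5) = 370 → T_L = 356.51 ≈ 356.5 lb.
Then T_R = 0.95729 × 356.51 = 341.3 lb.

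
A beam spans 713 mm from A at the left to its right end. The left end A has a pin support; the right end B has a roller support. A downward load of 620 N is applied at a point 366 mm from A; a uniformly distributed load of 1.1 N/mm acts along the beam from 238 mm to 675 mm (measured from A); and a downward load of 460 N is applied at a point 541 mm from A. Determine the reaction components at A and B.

Resultant of the distributed load: 1.1 × 437 = 480.7 N at 456.5 mm from A.
Moments about A: B_y·713 − 620·366 − (1.1·437)·456.5 − 460·541 = 0 → B_y = 695219.55/713 = 975.062 ≈ 975.1 N.
ΣF_y = 0: A_y + 975.062 − 620 − 1.1·437 − 460 = 0 → A_y = 585.6 N.
ΣF_x = 0: no horizontal applied forces, so A_x = 0.

A_x = 0, A_y = 585.6 N, B_y = 975.1 N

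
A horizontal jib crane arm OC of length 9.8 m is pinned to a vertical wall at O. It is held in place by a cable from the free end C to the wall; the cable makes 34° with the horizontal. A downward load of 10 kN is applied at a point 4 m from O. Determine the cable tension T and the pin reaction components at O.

ΣM about O: T·sin34°·9.8 − 10·4 = 0 → T = 40/(9.8·0.559193) = 7.29915 ≈ 7.299 kN.
ΣF_x = 0: O_x − T·cos34° = 0 → O_x = 7.29915 × 0.829038 = 6.051 kN.
ΣF_y = 0: O_y + T·sin34° − 10 = 0 → O_y = 10 − 7.29915 × 0.559193 = 5.918 kN.

T = 7.299 kN, O_x = 6.051 kN, O_y = 5.918 kN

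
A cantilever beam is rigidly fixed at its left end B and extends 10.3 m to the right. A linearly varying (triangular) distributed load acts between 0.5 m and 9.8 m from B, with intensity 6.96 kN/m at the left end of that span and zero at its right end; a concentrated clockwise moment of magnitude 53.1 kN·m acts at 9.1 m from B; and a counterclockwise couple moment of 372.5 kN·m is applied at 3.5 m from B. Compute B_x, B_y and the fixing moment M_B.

B_x = 0, B_y = 32.36 kN, M_B = -202.9 kN·m

Resultant of the triangular load: ½ × 6.96 × 9.3 = 32.364 kN, acting at 3.6 m from B (one-third of the span from the peak).
ΣF_x = 0: B_x = 0.
ΣF_y = 0: B_y − ½·6.96·9.3 = 0 → B_y = 32.36 kN.
ΣM about B: M_B − (½·6.96·9.3)·3.6 − 53.1 + 372.5 = 0 → M_B = -202.9 kN·m.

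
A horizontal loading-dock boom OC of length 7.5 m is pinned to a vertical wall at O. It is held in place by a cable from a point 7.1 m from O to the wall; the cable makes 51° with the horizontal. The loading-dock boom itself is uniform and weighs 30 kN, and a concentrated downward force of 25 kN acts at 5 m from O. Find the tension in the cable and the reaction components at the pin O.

T = 43.04 kN, O_x = 27.09 kN, O_y = 21.55 kN

ΣM about O: T·sin51°·7.1 − 30·3.75 − 25·5 = 0 → T = 237.5/(7.1·0.777146) = 43.043 ≈ 43.04 kN.
ΣF_x = 0: O_x − T·cos51° = 0 → O_x = 43.043 × 0.62932 = 27.09 kN.
ΣF_y = 0: O_y + T·sin51° − 30 − 25 = 0 → O_y = 55 − 43.043 × 0.777146 = 21.55 kN.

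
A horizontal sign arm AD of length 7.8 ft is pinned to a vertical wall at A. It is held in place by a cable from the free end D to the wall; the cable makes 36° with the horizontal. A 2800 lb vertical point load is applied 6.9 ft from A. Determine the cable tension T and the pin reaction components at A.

T = 4214 lb, A_x = 3409 lb, A_y = 323.1 lb

ΣM about A: T·sin36°·7.8 − 2800·6.9 = 0 → T = 19320/(7.8·0.587785) = 4214 lb.
ΣF_x = 0: A_x − T·cos36° = 0 → A_x = 4214 × 0.809017 = 3409 lb.
ΣF_y = 0: A_y + T·sin36° − 2800 = 0 → A_y = 2800 − 4214 × 0.587785 = 323.1 lb.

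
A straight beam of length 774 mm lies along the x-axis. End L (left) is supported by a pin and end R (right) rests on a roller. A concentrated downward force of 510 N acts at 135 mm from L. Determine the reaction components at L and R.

Moments about L: R_y·774 − 510·135 = 0 → R_y = 68850/774 = 88.9535 ≈ 88.95 N.
ΣF_y = 0: L_y + 88.9535 − 510 = 0 → L_y = 421.0 N.
ΣF_x = 0: no horizontal applied forces, so L_x = 0.

L_x = 0, L_y = 421.0 N, R_y = 88.95 N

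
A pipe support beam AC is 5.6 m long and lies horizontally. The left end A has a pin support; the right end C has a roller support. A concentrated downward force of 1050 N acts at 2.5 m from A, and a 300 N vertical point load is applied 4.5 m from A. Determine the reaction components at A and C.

A_x = 0, A_y = 640.2 N, C_y = 709.8 N

Moments about A: C_y·5.6 − 1050·2.5 − 300·4.5 = 0 → C_y = 3975/5.6 = 709.821 ≈ 709.8 N.
ΣF_y = 0: A_y + 709.821 − 1050 − 300 = 0 → A_y = 640.2 N.
ΣF_x = 0: no horizontal applied forces, so A_x = 0.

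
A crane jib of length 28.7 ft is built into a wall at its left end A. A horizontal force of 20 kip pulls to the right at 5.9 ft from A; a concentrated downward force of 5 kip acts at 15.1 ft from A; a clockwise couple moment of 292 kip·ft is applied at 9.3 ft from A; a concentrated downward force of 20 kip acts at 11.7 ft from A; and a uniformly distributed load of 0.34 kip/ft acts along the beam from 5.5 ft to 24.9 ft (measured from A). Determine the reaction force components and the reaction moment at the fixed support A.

A_x = -20.00 kip, A_y = 31.60 kip, M_A = 701.8 kip·ft

Resultant of the distributed load: 0.34 × 19.4 = 6.596 kip at 15.2 ft from A.
ΣF_x = 0: A_x + 20 = 0 → A_x = -20.00 kip.
ΣF_y = 0: A_y − 5 − 20 − 0.34·19.4 = 0 → A_y = 31.60 kip.
ΣM about A: M_A − 5·15.1 − 292 − 20·11.7 − (0.34·19.4)·15.2 = 0 → M_A = 701.8 kip·ft.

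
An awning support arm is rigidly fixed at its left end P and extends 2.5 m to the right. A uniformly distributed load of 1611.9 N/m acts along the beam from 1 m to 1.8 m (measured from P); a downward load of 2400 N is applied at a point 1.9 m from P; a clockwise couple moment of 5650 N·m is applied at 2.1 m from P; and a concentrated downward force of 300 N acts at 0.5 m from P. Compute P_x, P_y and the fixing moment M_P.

P_x = 0, P_y = 3990 N, M_P = 12170 N·m

Resultant of the distributed load: 1611.9 × 0.8 = 1289.52 N at 1.4 m from P.
ΣF_x = 0: P_x = 0.
ΣF_y = 0: P_y − 1611.9·0.8 − 2400 − 300 = 0 → P_y = 3990 N.
ΣM about P: M_P − (1611.9·0.8)·1.4 − 2400·1.9 − 5650 − 300·0.5 = 0 → M_P = 12170 N·m.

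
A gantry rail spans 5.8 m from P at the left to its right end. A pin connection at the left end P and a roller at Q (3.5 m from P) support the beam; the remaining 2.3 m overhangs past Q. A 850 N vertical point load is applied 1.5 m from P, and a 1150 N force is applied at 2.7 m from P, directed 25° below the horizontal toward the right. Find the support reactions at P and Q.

ΣM about P: Q_y·3.5 − 850·1.5 − 1150·sin25°·2.7 = 0 → Q_y = 2587.23/3.5 = 739.209 ≈ 739.2 N.
ΣF_y = 0: P_y + 739.209 − 850 − 1150·sin25° = 0 → P_y = 596.8 N.
ΣF_x = 0: P_x + 1150·cos25° = 0 → P_x = -1042 N.

P_x = -1042 N, P_y = 596.8 N, Q_y = 739.2 N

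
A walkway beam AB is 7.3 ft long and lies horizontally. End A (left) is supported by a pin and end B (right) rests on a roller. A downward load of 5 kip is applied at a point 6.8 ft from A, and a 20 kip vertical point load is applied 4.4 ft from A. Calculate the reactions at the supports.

ΣM about A: B_y·7.3 − 5·6.8 − 20·4.4 = 0 → B_y = 122/7.3 = 16.7123 ≈ 16.71 kip.
ΣF_y = 0: A_y + 16.7123 − 5 − 20 = 0 → A_y = 8.288 kip.
ΣF_x = 0: no horizontal applied forces, so A_x = 0.

A_x = 0, A_y = 8.288 kip, B_y = 16.71 kip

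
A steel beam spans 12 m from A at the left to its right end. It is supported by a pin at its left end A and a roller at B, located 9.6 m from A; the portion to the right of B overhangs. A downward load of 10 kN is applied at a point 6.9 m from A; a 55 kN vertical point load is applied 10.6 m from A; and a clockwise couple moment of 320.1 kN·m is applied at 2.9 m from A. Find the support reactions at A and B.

Taking moments about A: B_y·9.6 − 10·6.9 − 55·10.6 − 320.1 = 0 → B_y = 972.1/9.6 = 101.26 ≈ 101.3 kN.
ΣF_y = 0: A_y + 101.26 − 10 − 55 = 0 → A_y = -36.26 kN.
ΣF_x = 0: no horizontal applied forces, so A_x = 0.

A_x = 0, A_y = -36.26 kN, B_y = 101.3 kN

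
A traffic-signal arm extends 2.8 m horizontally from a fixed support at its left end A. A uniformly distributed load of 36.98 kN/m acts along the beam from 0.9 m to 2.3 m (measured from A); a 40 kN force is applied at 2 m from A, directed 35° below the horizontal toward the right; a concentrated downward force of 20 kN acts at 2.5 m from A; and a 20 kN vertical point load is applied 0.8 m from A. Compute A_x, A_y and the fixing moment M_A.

A_x = -32.77 kN, A_y = 114.7 kN, M_A = 194.7 kN·m

Resultant of the distributed load: 36.98 × 1.4 = 51.772 kN at 1.6 m from A.
ΣF_x = 0: A_x + 40·cos35° = 0 → A_x = -32.77 kN.
ΣF_y = 0: A_y − 36.98·1.4 − 40·sin35° − 20 − 20 = 0 → A_y = 114.7 kN.
ΣM about A: M_A − (36.98·1.4)·1.6 − 40·sin35°·2 − 20·2.5 − 20·0.8 = 0 → M_A = 194.7 kN·m.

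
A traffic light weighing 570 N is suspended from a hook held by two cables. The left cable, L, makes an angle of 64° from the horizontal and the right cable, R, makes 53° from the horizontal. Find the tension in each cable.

ΣF_x = 0: −T_L·cos64° + T_R·cos53° = 0 → T_R = 0.728415·T_L.
ΣF_y = 0: T_L·sin64° + T_R·sin53° = 570.
Substitute: T_L·(0.898794 + 0.728415·0.798636) = 570 → T_L = 384.997 ≈ 385.0 N.
Then T_R = 0.728415 × 384.997 = 280.4 N.

T_L = 385.0 N, T_R = 280.4 N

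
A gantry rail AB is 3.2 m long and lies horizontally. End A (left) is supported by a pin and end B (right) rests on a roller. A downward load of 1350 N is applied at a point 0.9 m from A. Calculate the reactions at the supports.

Taking moments about A: B_y·3.2 − 1350·0.9 = 0 → B_y = 1215/3.2 = 379.688 ≈ 379.7 N.
ΣF_y = 0: A_y + 379.688 − 1350 = 0 → A_y = 970.3 N.
ΣF_x = 0: no horizontal applied forces, so A_x = 0.

A_x = 0, A_y = 970.3 N, B_y = 379.7 N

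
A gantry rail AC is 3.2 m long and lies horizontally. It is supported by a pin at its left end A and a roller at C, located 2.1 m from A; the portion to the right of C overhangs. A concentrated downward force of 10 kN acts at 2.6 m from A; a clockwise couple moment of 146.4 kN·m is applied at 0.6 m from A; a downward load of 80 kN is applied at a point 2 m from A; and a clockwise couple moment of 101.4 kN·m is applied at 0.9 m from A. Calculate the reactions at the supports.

Taking moments about A: C_y·2.1 − 10·2.6 − 146.4 − 80·2 − 101.4 = 0 → C_y = 433.8/2.1 = 206.571 ≈ 206.6 kN.
ΣF_y = 0: A_y + 206.571 − 10 − 80 = 0 → A_y = -116.6 kN.
ΣF_x = 0: no horizontal applied forces, so A_x = 0.

A_x = 0, A_y = -116.6 kN, C_y = 206.6 kN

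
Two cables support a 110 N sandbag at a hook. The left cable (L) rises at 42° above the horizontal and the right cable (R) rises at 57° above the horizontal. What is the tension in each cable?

ΣF_x = 0: −T_L·cos42° + T_R·cos57° = 0 → T_R = 1.36447·T_L.
ΣF_y = 0: T_L·sin42° + T_R·sin57° = 110.
Substitute: T_L·(0.669131 + 1.36447·0.838671) = 110 → T_L = 60.6571 ≈ 60.66 N.
Then T_R = 1.36447 × 60.6571 = 82.76 N.

T_L = 60.66 N, T_R = 82.76 N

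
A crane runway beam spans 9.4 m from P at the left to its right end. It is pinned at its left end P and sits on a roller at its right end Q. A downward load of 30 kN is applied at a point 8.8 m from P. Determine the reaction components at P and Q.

Moments about P: Q_y·9.4 − 30·8.8 = 0 → Q_y = 264/9.4 = 28.0851 ≈ 28.09 kN.
ΣF_y = 0: P_y + 28.0851 − 30 = 0 → P_y = 1.915 kN.
ΣF_x = 0: no horizontal applied forces, so P_x = 0.

P_x = 0, P_y = 1.915 kN, Q_y = 28.09 kN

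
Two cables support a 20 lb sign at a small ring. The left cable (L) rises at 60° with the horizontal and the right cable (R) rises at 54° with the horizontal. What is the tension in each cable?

ΣF_x = 0: −T_L·cos60° + T_R·cos54° = 0 → T_R = 0.850651·T_L.
ΣF_y = 0: T_L·sin60° + T_R·sin54° = 20.
Substitute: T_L·(0.866025 + 0.850651·0.809017) = 20 → T_L = 12.8682 ≈ 12.87 lb.
Then T_R = 0.850651 × 12.8682 = 10.95 lb.

T_L = 12.87 lb, T_R = 10.95 lb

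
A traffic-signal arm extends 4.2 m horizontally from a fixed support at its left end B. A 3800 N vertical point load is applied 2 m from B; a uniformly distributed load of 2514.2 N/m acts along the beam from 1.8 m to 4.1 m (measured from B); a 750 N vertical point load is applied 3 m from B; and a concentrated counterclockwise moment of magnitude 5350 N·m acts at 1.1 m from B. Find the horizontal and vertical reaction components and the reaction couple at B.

Resultant of the distributed load: 2514.2 × 2.3 = 5782.66 N at 2.95 m from B.
ΣF_x = 0: B_x = 0.
ΣF_y = 0: B_y − 3800 − 2514.2·2.3 − 750 = 0 → B_y = 10330 N.
ΣM about B: M_B − 3800·2 − (2514.2·2.3)·2.95 − 750·3 + 5350 = 0 → M_B = 21560 N·m.

B_x = 0, B_y = 10330 N, M_B = 21560 N·m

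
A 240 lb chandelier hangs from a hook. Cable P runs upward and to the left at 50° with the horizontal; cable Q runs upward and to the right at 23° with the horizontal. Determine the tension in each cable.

ΣF_x = 0: −T_P·cos50° + T_Q·cos23° = 0 → T_Q = 0.698299·T_P.
ΣF_y = 0: T_P·sin50° + T_Q·sin23° = 240.
Substitute: T_P·(0.766044 + 0.698299·0.390731) = 240 → T_P = 231.016 ≈ 231.0 lb.
Then T_Q = 0.698299 × 231.016 = 161.3 lb.

T_P = 231.0 lb, T_Q = 161.3 lb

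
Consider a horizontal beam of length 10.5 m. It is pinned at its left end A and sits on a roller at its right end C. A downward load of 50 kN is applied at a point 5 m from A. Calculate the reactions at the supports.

Taking moments about A: C_y·10.5 − 50·5 = 0 → C_y = 250/10.5 = 23.8095 ≈ 23.81 kN.
ΣF_y = 0: A_y + 23.8095 − 50 = 0 → A_y = 26.19 kN.
ΣF_x = 0: no horizontal applied forces, so A_x = 0.

A_x = 0, A_y = 26.19 kN, C_y = 23.81 kN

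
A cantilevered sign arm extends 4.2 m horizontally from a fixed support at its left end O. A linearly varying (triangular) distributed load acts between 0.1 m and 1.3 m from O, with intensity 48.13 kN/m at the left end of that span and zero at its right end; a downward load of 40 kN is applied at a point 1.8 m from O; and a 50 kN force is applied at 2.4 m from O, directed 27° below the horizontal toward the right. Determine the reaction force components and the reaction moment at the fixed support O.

Resultant of the triangular load: ½ × 48.13 × 1.2 = 28.878 kN, acting at 0.5 m from O (one-third of the span from the peak).
ΣF_x = 0: O_x + 50·cos27° = 0 → O_x = -44.55 kN.
ΣF_y = 0: O_y − ½·48.13·1.2 − 40 − 50·sin27° = 0 → O_y = 91.58 kN.
ΣM about O: M_O − (½·48.13·1.2)·0.5 − 40·1.8 − 50·sin27°·2.4 = 0 → M_O = 140.9 kN·m.

O_x = -44.55 kN, O_y = 91.58 kN, M_O = 140.9 kN·m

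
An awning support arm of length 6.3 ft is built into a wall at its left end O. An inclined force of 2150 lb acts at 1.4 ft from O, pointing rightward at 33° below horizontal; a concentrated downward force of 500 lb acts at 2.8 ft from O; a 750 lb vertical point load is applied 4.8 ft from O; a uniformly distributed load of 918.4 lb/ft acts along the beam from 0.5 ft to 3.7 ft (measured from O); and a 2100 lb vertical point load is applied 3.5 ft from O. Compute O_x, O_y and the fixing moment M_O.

Resultant of the distributed load: 918.4 × 3.2 = 2938.88 lb at 2.1 ft from O.
ΣF_x = 0: O_x + 2150·cos33° = 0 → O_x = -1803 lb.
ΣF_y = 0: O_y − 2150·sin33° − 500 − 750 − 918.4·3.2 − 2100 = 0 → O_y = 7460 lb.
ΣM about O: M_O − 2150·sin33°·1.4 − 500·2.8 − 750·4.8 − (918.4·3.2)·2.1 − 2100·3.5 = 0 → M_O = 20160 lb·ft.

O_x = -1803 lb, O_y = 7460 lb, M_O = 20160 lb·ft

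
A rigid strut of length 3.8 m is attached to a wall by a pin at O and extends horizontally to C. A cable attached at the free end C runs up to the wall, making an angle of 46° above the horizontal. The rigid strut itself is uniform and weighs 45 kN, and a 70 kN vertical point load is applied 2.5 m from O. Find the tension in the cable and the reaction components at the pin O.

T = 95.30 kN, O_x = 66.20 kN, O_y = 46.45 kN

ΣM about O: T·sin46°·3.8 − 45·1.9 − 70·2.5 = 0 → T = 260.5/(3.8·0.71934) = 95.2993 ≈ 95.30 kN.
ΣF_x = 0: O_x − T·cos46° = 0 → O_x = 95.2993 × 0.694658 = 66.20 kN.
ΣF_y = 0: O_y + T·sin46° − 45 − 70 = 0 → O_y = 115 − 95.2993 × 0.71934 = 46.45 kN.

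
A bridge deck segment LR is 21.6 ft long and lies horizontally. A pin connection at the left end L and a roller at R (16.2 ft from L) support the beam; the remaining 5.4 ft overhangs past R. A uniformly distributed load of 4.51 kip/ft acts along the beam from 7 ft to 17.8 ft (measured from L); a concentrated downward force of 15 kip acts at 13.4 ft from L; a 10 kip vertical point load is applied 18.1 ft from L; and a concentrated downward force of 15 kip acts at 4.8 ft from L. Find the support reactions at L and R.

L_x = 0, L_y = 23.40 kip, R_y = 65.31 kip

Resultant of the distributed load: 4.51 × 10.8 = 48.708 kip at 12.4 ft from L.
ΣM about L: R_y·16.2 − (4.51·10.8)·12.4 − 15·13.4 − 10·18.1 − 15·4.8 = 0 → R_y = 1057.9792/16.2 = 65.3074 ≈ 65.31 kip.
ΣF_y = 0: L_y + 65.3074 − 4.51·10.8 − 15 − 10 − 15 = 0 → L_y = 23.40 kip.
ΣF_x = 0: no horizontal applied forces, so L_x = 0.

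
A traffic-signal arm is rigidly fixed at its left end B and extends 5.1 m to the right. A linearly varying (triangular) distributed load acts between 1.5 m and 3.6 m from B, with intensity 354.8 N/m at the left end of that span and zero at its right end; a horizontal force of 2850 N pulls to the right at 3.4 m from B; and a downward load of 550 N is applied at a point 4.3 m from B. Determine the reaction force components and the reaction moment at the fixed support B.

B_x = -2850 N, B_y = 922.5 N, M_B = 3185 N·m

Resultant of the triangular load: ½ × 354.8 × 2.1 = 372.54 N, acting at 2.2 m from B (one-third of the span from the peak).
ΣF_x = 0: B_x + 2850 = 0 → B_x = -2850 N.
ΣF_y = 0: B_y − ½·354.8·2.1 − 550 = 0 → B_y = 922.5 N.
ΣM about B: M_B − (½·354.8·2.1)·2.2 − 550·4.3 = 0 → M_B = 3185 N·m.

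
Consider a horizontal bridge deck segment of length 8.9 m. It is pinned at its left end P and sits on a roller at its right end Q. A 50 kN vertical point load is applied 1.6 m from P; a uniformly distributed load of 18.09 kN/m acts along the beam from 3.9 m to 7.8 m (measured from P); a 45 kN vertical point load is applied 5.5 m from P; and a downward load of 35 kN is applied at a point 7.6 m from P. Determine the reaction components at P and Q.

Resultant of the distributed load: 18.09 × 3.9 = 70.551 kN at 5.85 m from P.
Taking moments about P: Q_y·8.9 − 50·1.6 − (18.09·3.9)·5.85 − 45·5.5 − 35·7.6 = 0 → Q_y = 1006.22335/8.9 = 113.059 ≈ 113.1 kN.
ΣF_y = 0: P_y + 113.059 − 50 − 18.09·3.9 − 45 − 35 = 0 → P_y = 87.49 kN.
ΣF_x = 0: no horizontal applied forces, so P_x = 0.

P_x = 0, P_y = 87.49 kN, Q_y = 113.1 kN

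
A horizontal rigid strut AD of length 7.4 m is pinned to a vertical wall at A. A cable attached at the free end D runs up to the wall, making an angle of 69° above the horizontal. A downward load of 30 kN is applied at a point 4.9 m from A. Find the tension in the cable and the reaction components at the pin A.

T = 21.28 kN, A_x = 7.625 kN, A_y = 10.14 kN

ΣM about A: T·sin69°·7.4 − 30·4.9 = 0 → T = 147/(7.4·0.93358) = 21.2782 ≈ 21.28 kN.
ΣF_x = 0: A_x − T·cos69° = 0 → A_x = 21.2782 × 0.358368 = 7.625 kN.
ΣF_y = 0: A_y + T·sin69° − 30 = 0 → A_y = 30 − 21.2782 × 0.93358 = 10.14 kN.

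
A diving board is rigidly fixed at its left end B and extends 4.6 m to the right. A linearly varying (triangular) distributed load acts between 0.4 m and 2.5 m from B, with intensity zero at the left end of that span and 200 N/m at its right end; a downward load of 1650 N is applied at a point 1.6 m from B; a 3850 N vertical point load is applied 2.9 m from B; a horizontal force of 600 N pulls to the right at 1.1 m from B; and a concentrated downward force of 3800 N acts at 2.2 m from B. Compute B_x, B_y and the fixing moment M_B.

B_x = -600.0 N, B_y = 9510 N, M_B = 22540 N·m

Resultant of the triangular load: ½ × 200 × 2.1 = 210 N, acting at 1.8 m from B (one-third of the span from the peak).
ΣF_x = 0: B_x + 600 = 0 → B_x = -600.0 N.
ΣF_y = 0: B_y − ½·200·2.1 − 1650 − 3850 − 3800 = 0 → B_y = 9510 N.
ΣM about B: M_B − (½·200·2.1)·1.8 − 1650·1.6 − 3850·2.9 − 3800·2.2 = 0 → M_B = 22540 N·m.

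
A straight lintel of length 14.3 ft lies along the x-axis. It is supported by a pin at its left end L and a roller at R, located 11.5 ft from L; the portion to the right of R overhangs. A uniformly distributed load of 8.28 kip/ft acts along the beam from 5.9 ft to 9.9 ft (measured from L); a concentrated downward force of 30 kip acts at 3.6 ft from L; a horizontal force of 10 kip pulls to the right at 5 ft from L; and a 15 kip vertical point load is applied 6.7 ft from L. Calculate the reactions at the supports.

Resultant of the distributed load: 8.28 × 4 = 33.12 kip at 7.9 ft from L.
ΣM about L: R_y·11.5 − (8.28·4)·7.9 − 30·3.6 − 15·6.7 = 0 → R_y = 470.148/11.5 = 40.8824 ≈ 40.88 kip.
ΣF_y = 0: L_y + 40.8824 − 8.28·4 − 30 − 15 = 0 → L_y = 37.24 kip.
ΣF_x = 0: L_x + 10 = 0 → L_x = -10.00 kip.

L_x = -10.00 kip, L_y = 37.24 kip, R_y = 40.88 kip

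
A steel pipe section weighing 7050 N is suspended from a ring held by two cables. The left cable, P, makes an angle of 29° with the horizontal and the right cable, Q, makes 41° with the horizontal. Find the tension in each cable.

ΣF_x = 0: −T_P·cos29° + T_Q·cos41° = 0 → T_Q = 1.15888·T_P.
ΣF_y = 0: T_P·sin29° + T_Q·sin41° = 7050.
Substitute: T_P·(0.48481 + 1.15888·0.656059) = 7050 → T_P = 5662.18 ≈ 5662 N.
Then T_Q = 1.15888 × 5662.18 = 6562 N.

T_P = 5662 N, T_Q = 6562 N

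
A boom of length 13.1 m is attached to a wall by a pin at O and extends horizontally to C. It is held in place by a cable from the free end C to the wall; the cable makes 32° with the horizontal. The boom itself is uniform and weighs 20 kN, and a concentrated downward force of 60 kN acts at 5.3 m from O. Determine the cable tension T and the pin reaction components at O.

T = 64.68 kN, O_x = 54.85 kN, O_y = 45.73 kN

ΣM about O: T·sin32°·13.1 − 20·6.55 − 60·5.3 = 0 → T = 449/(13.1·0.529919) = 64.6793 ≈ 64.68 kN.
ΣF_x = 0: O_x − T·cos32° = 0 → O_x = 64.6793 × 0.848048 = 54.85 kN.
ΣF_y = 0: O_y + T·sin32° − 20 − 60 = 0 → O_y = 80 − 64.6793 × 0.529919 = 45.73 kN.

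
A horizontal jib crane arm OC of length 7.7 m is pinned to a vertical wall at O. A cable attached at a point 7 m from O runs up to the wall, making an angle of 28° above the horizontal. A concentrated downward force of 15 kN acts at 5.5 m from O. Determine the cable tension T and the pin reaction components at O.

ΣM about O: T·sin28°·7 − 15·5.5 = 0 → T = 82.5/(7·0.469472) = 25.1042 ≈ 25.10 kN.
ΣF_x = 0: O_x − T·cos28° = 0 → O_x = 25.1042 × 0.882948 = 22.17 kN.
ΣF_y = 0: O_y + T·sin28° − 15 = 0 → O_y = 15 − 25.1042 × 0.469472 = 3.214 kN.

T = 25.10 kN, O_x = 22.17 kN, O_y = 3.214 kN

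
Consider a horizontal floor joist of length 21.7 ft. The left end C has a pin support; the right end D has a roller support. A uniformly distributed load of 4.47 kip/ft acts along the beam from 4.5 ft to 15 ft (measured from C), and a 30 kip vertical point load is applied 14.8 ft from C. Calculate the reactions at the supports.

C_x = 0, C_y = 35.39 kip, D_y = 41.55 kip

Resultant of the distributed load: 4.47 × 10.5 = 46.935 kip at 9.75 ft from C.
Moments about C: D_y·21.7 − (4.47·10.5)·9.75 − 30·14.8 = 0 → D_y = 901.61625/21.7 = 41.5491 ≈ 41.55 kip.
ΣF_y = 0: C_y + 41.5491 − 4.47·10.5 − 30 = 0 → C_y = 35.39 kip.
ΣF_x = 0: no horizontal applied forces, so C_x = 0.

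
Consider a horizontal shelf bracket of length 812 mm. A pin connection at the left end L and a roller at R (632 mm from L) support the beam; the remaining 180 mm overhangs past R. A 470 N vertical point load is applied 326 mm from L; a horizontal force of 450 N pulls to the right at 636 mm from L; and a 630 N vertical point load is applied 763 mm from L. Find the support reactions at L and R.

L_x = -450.0 N, L_y = 96.98 N, R_y = 1003 N

Taking moments about L: R_y·632 − 470·326 − 630·763 = 0 → R_y = 633910/632 = 1003.02 ≈ 1003 N.
ΣF_y = 0: L_y + 1003.02 − 470 − 630 = 0 → L_y = 96.98 N.
ΣF_x = 0: L_x + 450 = 0 → L_x = -450.0 N.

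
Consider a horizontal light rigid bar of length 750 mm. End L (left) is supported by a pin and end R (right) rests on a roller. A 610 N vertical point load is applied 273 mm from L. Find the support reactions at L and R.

Moments about L: R_y·750 − 610·273 = 0 → R_y = 166530/750 = 222.04 ≈ 222.0 N.
ΣF_y = 0: L_y + 222.04 − 610 = 0 → L_y = 388.0 N.
ΣF_x = 0: no horizontal applied forces, so L_x = 0.

L_x = 0, L_y = 388.0 N, R_y = 222.0 N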